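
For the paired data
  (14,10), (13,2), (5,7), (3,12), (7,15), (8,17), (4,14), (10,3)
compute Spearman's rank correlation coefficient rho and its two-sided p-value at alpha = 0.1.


Step 1: Rank x and y separately (midranks; no ties here).
rank(x): 14->8, 13->7, 5->3, 3->1, 7->4, 8->5, 4->2, 10->6
rank(y): 10->4, 2->1, 7->3, 12->5, 15->7, 17->8, 14->6, 3->2
Step 2: d_i = R_x(i) - R_y(i); compute d_i^2.
  (8-4)^2=16, (7-1)^2=36, (3-3)^2=0, (1-5)^2=16, (4-7)^2=9, (5-8)^2=9, (2-6)^2=16, (6-2)^2=16
sum(d^2) = 118.
Step 3: rho = 1 - 6*118 / (8*(8^2 - 1)) = 1 - 708/504 = -0.404762.
Step 4: Under H0, t = rho * sqrt((n-2)/(1-rho^2)) = -1.0842 ~ t(6).
Step 5: Two-sided p-value from the t-distribution with 6 df = 0.319889.
Step 6: alpha = 0.1. fail to reject H0.

rho = -0.4048, p = 0.319889, fail to reject H0 at alpha = 0.1.


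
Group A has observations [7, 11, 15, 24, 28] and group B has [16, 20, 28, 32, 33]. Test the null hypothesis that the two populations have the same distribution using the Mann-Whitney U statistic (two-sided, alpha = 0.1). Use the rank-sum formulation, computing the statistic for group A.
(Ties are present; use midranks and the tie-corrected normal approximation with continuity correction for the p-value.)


Step 1: Combine and sort all 10 observations; assign midranks.
sorted (value, group): (7,X), (11,X), (15,X), (16,Y), (20,Y), (24,X), (28,X), (28,Y), (32,Y), (33,Y)
ranks: 7->1, 11->2, 15->3, 16->4, 20->5, 24->6, 28->7.5, 28->7.5, 32->9, 33->10
Step 2: Rank sum for X: R1 = 1 + 2 + 3 + 6 + 7.5 = 19.5.
Step 3: U_X = R1 - n1(n1+1)/2 = 19.5 - 5*6/2 = 19.5 - 15 = 4.5.
       U_Y = n1*n2 - U_X = 25 - 4.5 = 20.5.
Step 4: Ties are present, so use the tie-corrected normal approximation (with continuity correction) for the p-value.
Step 5: p-value = 0.116074; compare to alpha = 0.1. fail to reject H0.

U_X = 4.5, p = 0.116074, fail to reject H0 at alpha = 0.1.


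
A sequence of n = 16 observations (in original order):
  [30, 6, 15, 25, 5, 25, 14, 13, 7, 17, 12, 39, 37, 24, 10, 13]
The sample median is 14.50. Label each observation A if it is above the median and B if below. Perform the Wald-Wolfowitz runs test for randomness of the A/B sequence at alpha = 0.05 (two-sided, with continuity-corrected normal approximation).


Step 1: Compute median = 14.50; label A = above, B = below.
Labels in order: ABAABABBBABAAABB  (n_A = 8, n_B = 8)
Step 2: Count runs R = 10.
Step 3: Under H0 (random ordering), E[R] = 2*n_A*n_B/(n_A+n_B) + 1 = 2*8*8/16 + 1 = 9.0000.
        Var[R] = 2*n_A*n_B*(2*n_A*n_B - n_A - n_B) / ((n_A+n_B)^2 * (n_A+n_B-1)) = 14336/3840 = 3.7333.
        SD[R] = 1.9322.
Step 4: Continuity-corrected z = (R - 0.5 - E[R]) / SD[R] = (10 - 0.5 - 9.0000) / 1.9322 = 0.2588.
Step 5: Two-sided p-value via normal approximation = 2*(1 - Phi(|z|)) = 0.795809.
Step 6: alpha = 0.05. fail to reject H0.

R = 10, z = 0.2588, p = 0.795809, fail to reject H0.


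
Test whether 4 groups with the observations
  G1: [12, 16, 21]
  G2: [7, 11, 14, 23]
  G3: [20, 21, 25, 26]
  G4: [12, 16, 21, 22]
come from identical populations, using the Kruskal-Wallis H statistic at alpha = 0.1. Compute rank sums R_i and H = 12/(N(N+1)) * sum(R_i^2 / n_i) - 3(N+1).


Step 1: Combine all N = 15 observations and assign midranks.
sorted (value, group, rank): (7,G2,1), (11,G2,2), (12,G1,3.5), (12,G4,3.5), (14,G2,5), (16,G1,6.5), (16,G4,6.5), (20,G3,8), (21,G1,10), (21,G3,10), (21,G4,10), (22,G4,12), (23,G2,13), (25,G3,14), (26,G3,15)
Step 2: Sum ranks within each group.
R_1 = 20 (n_1 = 3)
R_2 = 21 (n_2 = 4)
R_3 = 47 (n_3 = 4)
R_4 = 32 (n_4 = 4)
Step 3: H = 12/(N(N+1)) * sum(R_i^2/n_i) - 3(N+1)
     = 12/(15*16) * (20^2/3 + 21^2/4 + 47^2/4 + 32^2/4) - 3*16
     = 0.050000 * 1051.83 - 48
     = 4.591667.
Step 4: Ties present; correction factor C = 1 - 36/(15^3 - 15) = 0.989286. Corrected H = 4.591667 / 0.989286 = 4.641396.
Step 5: Under H0, H ~ chi^2(3); p-value = 0.200020.
Step 6: alpha = 0.1. fail to reject H0.

H = 4.6414, df = 3, p = 0.200020, fail to reject H0.


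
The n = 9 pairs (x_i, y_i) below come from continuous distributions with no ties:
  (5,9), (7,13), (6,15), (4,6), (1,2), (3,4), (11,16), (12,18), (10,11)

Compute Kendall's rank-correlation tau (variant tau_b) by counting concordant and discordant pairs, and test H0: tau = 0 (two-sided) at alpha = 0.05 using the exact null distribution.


Step 1: Enumerate the 36 unordered pairs (i,j) with i<j and classify each by sign(x_j-x_i) * sign(y_j-y_i).
  (1,2):dx=+2,dy=+4->C; (1,3):dx=+1,dy=+6->C; (1,4):dx=-1,dy=-3->C; (1,5):dx=-4,dy=-7->C
  (1,6):dx=-2,dy=-5->C; (1,7):dx=+6,dy=+7->C; (1,8):dx=+7,dy=+9->C; (1,9):dx=+5,dy=+2->C
  (2,3):dx=-1,dy=+2->D; (2,4):dx=-3,dy=-7->C; (2,5):dx=-6,dy=-11->C; (2,6):dx=-4,dy=-9->C
  (2,7):dx=+4,dy=+3->C; (2,8):dx=+5,dy=+5->C; (2,9):dx=+3,dy=-2->D; (3,4):dx=-2,dy=-9->C
  (3,5):dx=-5,dy=-13->C; (3,6):dx=-3,dy=-11->C; (3,7):dx=+5,dy=+1->C; (3,8):dx=+6,dy=+3->C
  (3,9):dx=+4,dy=-4->D; (4,5):dx=-3,dy=-4->C; (4,6):dx=-1,dy=-2->C; (4,7):dx=+7,dy=+10->C
  (4,8):dx=+8,dy=+12->C; (4,9):dx=+6,dy=+5->C; (5,6):dx=+2,dy=+2->C; (5,7):dx=+10,dy=+14->C
  (5,8):dx=+11,dy=+16->C; (5,9):dx=+9,dy=+9->C; (6,7):dx=+8,dy=+12->C; (6,8):dx=+9,dy=+14->C
  (6,9):dx=+7,dy=+7->C; (7,8):dx=+1,dy=+2->C; (7,9):dx=-1,dy=-5->C; (8,9):dx=-2,dy=-7->C
Step 2: C = 33, D = 3, total pairs = 36.
Step 3: tau = (C - D)/(n(n-1)/2) = (33 - 3)/36 = 0.833333.
Step 4: Exact two-sided p-value (enumerate n! = 362880 permutations of y under H0): p = 0.000854.
Step 5: alpha = 0.05. reject H0.

tau_b = 0.8333 (C=33, D=3), p = 0.000854, reject H0.


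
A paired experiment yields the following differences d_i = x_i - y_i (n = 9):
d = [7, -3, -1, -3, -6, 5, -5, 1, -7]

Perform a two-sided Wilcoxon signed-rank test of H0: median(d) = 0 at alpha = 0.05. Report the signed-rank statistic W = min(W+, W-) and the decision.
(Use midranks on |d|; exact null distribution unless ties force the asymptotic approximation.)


Step 1: Drop any zero differences (none here) and take |d_i|.
|d| = [7, 3, 1, 3, 6, 5, 5, 1, 7]
Step 2: Midrank |d_i| (ties get averaged ranks).
ranks: |7|->8.5, |3|->3.5, |1|->1.5, |3|->3.5, |6|->7, |5|->5.5, |5|->5.5, |1|->1.5, |7|->8.5
Step 3: Attach original signs; sum ranks with positive sign and with negative sign.
W+ = 8.5 + 5.5 + 1.5 = 15.5
W- = 3.5 + 1.5 + 3.5 + 7 + 5.5 + 8.5 = 29.5
(Check: W+ + W- = 45 should equal n(n+1)/2 = 45.)
Step 4: Test statistic W = min(W+, W-) = 15.5.
Step 5: Ties in |d|, so use the tie-corrected normal approximation.
        E[W] = n(n+1)/4 = 9*10/4 = 22.5.
        Tie groups: |d|=1 (t=2), |d|=3 (t=2), |d|=5 (t=2), |d|=7 (t=2); sum(t^3 - t) = 24.
        Var[W] = n(n+1)(2n+1)/24 - sum(t^3-t)/48 = 1710/24 - 24/48 = 70.75.
        z = (W - E[W]) / sqrt(Var[W]) = (15.5 - 22.5) / 8.4113 = -0.8322.
        Two-sided p = 2*Phi(z) = 0.405288.
Step 6: alpha = 0.05. fail to reject H0.

W+ = 15.5, W- = 29.5, W = min = 15.5, p = 0.405288, fail to reject H0.


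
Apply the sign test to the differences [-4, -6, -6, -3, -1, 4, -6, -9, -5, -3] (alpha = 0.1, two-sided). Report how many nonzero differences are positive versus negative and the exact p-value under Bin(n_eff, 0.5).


Step 1: Discard zero differences. Original n = 10; n_eff = number of nonzero differences = 10.
Nonzero differences (with sign): -4, -6, -6, -3, -1, +4, -6, -9, -5, -3
Step 2: Count signs: positive = 1, negative = 9.
Step 3: Under H0: P(positive) = 0.5, so the number of positives S ~ Bin(10, 0.5).
Step 4: Two-sided exact p-value = sum of Bin(10,0.5) probabilities at or below the observed probability = 0.021484.
Step 5: alpha = 0.1. reject H0.

n_eff = 10, pos = 1, neg = 9, p = 0.021484, reject H0.


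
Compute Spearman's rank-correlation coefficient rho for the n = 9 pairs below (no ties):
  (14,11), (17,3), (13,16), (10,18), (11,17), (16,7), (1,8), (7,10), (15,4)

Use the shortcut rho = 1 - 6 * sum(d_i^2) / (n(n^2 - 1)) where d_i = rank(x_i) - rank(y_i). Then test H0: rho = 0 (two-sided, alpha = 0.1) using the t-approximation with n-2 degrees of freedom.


Step 1: Rank x and y separately (midranks; no ties here).
rank(x): 14->6, 17->9, 13->5, 10->3, 11->4, 16->8, 1->1, 7->2, 15->7
rank(y): 11->6, 3->1, 16->7, 18->9, 17->8, 7->3, 8->4, 10->5, 4->2
Step 2: d_i = R_x(i) - R_y(i); compute d_i^2.
  (6-6)^2=0, (9-1)^2=64, (5-7)^2=4, (3-9)^2=36, (4-8)^2=16, (8-3)^2=25, (1-4)^2=9, (2-5)^2=9, (7-2)^2=25
sum(d^2) = 188.
Step 3: rho = 1 - 6*188 / (9*(9^2 - 1)) = 1 - 1128/720 = -0.566667.
Step 4: Under H0, t = rho * sqrt((n-2)/(1-rho^2)) = -1.8196 ~ t(7).
Step 5: Two-sided p-value from the t-distribution with 7 df = 0.111633.
Step 6: alpha = 0.1. fail to reject H0.

rho = -0.5667, p = 0.111633, fail to reject H0 at alpha = 0.1.


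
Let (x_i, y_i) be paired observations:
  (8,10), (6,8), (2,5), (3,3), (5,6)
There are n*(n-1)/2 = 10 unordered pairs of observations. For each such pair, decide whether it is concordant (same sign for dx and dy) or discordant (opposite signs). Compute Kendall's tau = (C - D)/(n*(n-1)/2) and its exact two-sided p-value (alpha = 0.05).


Step 1: Enumerate the 10 unordered pairs (i,j) with i<j and classify each by sign(x_j-x_i) * sign(y_j-y_i).
  (1,2):dx=-2,dy=-2->C; (1,3):dx=-6,dy=-5->C; (1,4):dx=-5,dy=-7->C; (1,5):dx=-3,dy=-4->C
  (2,3):dx=-4,dy=-3->C; (2,4):dx=-3,dy=-5->C; (2,5):dx=-1,dy=-2->C; (3,4):dx=+1,dy=-2->D
  (3,5):dx=+3,dy=+1->C; (4,5):dx=+2,dy=+3->C
Step 2: C = 9, D = 1, total pairs = 10.
Step 3: tau = (C - D)/(n(n-1)/2) = (9 - 1)/10 = 0.800000.
Step 4: Exact two-sided p-value (enumerate n! = 120 permutations of y under H0): p = 0.083333.
Step 5: alpha = 0.05. fail to reject H0.

tau_b = 0.8000 (C=9, D=1), p = 0.083333, fail to reject H0.


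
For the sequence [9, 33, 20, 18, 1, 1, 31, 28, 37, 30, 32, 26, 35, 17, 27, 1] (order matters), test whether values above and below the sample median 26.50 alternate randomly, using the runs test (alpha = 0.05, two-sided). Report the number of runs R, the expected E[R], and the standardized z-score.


Step 1: Compute median = 26.50; label A = above, B = below.
Labels in order: BABBBBAAAAABABAB  (n_A = 8, n_B = 8)
Step 2: Count runs R = 9.
Step 3: Under H0 (random ordering), E[R] = 2*n_A*n_B/(n_A+n_B) + 1 = 2*8*8/16 + 1 = 9.0000.
        Var[R] = 2*n_A*n_B*(2*n_A*n_B - n_A - n_B) / ((n_A+n_B)^2 * (n_A+n_B-1)) = 14336/3840 = 3.7333.
        SD[R] = 1.9322.
Step 4: R = E[R], so z = 0 with no continuity correction.
Step 5: Two-sided p-value via normal approximation = 2*(1 - Phi(|z|)) = 1.000000.
Step 6: alpha = 0.05. fail to reject H0.

R = 9, z = 0.0000, p = 1.000000, fail to reject H0.


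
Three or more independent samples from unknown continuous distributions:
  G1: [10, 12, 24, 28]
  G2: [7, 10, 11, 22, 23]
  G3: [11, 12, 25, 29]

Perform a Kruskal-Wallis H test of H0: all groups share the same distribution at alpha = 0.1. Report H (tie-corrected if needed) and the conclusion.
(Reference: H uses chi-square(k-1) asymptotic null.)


Step 1: Combine all N = 13 observations and assign midranks.
sorted (value, group, rank): (7,G2,1), (10,G1,2.5), (10,G2,2.5), (11,G2,4.5), (11,G3,4.5), (12,G1,6.5), (12,G3,6.5), (22,G2,8), (23,G2,9), (24,G1,10), (25,G3,11), (28,G1,12), (29,G3,13)
Step 2: Sum ranks within each group.
R_1 = 31 (n_1 = 4)
R_2 = 25 (n_2 = 5)
R_3 = 35 (n_3 = 4)
Step 3: H = 12/(N(N+1)) * sum(R_i^2/n_i) - 3(N+1)
     = 12/(13*14) * (31^2/4 + 25^2/5 + 35^2/4) - 3*14
     = 0.065934 * 671.5 - 42
     = 2.274725.
Step 4: Ties present; correction factor C = 1 - 18/(13^3 - 13) = 0.991758. Corrected H = 2.274725 / 0.991758 = 2.293629.
Step 5: Under H0, H ~ chi^2(2); p-value = 0.317647.
Step 6: alpha = 0.1. fail to reject H0.

H = 2.2936, df = 2, p = 0.317647, fail to reject H0.


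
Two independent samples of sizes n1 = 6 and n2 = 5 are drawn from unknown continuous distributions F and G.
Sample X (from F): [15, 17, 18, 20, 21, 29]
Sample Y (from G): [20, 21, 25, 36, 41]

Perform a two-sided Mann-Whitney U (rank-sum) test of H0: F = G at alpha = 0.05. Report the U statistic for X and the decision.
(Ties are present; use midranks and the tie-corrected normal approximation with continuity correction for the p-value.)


Step 1: Combine and sort all 11 observations; assign midranks.
sorted (value, group): (15,X), (17,X), (18,X), (20,X), (20,Y), (21,X), (21,Y), (25,Y), (29,X), (36,Y), (41,Y)
ranks: 15->1, 17->2, 18->3, 20->4.5, 20->4.5, 21->6.5, 21->6.5, 25->8, 29->9, 36->10, 41->11
Step 2: Rank sum for X: R1 = 1 + 2 + 3 + 4.5 + 6.5 + 9 = 26.
Step 3: U_X = R1 - n1(n1+1)/2 = 26 - 6*7/2 = 26 - 21 = 5.
       U_Y = n1*n2 - U_X = 30 - 5 = 25.
Step 4: Ties are present, so use the tie-corrected normal approximation (with continuity correction) for the p-value.
Step 5: p-value = 0.081440; compare to alpha = 0.05. fail to reject H0.

U_X = 5, p = 0.081440, fail to reject H0 at alpha = 0.05.


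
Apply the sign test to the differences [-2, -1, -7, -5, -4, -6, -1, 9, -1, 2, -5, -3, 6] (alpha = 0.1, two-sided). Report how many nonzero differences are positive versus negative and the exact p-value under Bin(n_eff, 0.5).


Step 1: Discard zero differences. Original n = 13; n_eff = number of nonzero differences = 13.
Nonzero differences (with sign): -2, -1, -7, -5, -4, -6, -1, +9, -1, +2, -5, -3, +6
Step 2: Count signs: positive = 3, negative = 10.
Step 3: Under H0: P(positive) = 0.5, so the number of positives S ~ Bin(13, 0.5).
Step 4: Two-sided exact p-value = sum of Bin(13,0.5) probabilities at or below the observed probability = 0.092285.
Step 5: alpha = 0.1. reject H0.

n_eff = 13, pos = 3, neg = 10, p = 0.092285, reject H0.


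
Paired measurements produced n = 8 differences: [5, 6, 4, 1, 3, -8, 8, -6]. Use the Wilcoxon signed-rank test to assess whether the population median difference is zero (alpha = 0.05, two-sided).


Step 1: Drop any zero differences (none here) and take |d_i|.
|d| = [5, 6, 4, 1, 3, 8, 8, 6]
Step 2: Midrank |d_i| (ties get averaged ranks).
ranks: |5|->4, |6|->5.5, |4|->3, |1|->1, |3|->2, |8|->7.5, |8|->7.5, |6|->5.5
Step 3: Attach original signs; sum ranks with positive sign and with negative sign.
W+ = 4 + 5.5 + 3 + 1 + 2 + 7.5 = 23
W- = 7.5 + 5.5 = 13
(Check: W+ + W- = 36 should equal n(n+1)/2 = 36.)
Step 4: Test statistic W = min(W+, W-) = 13.
Step 5: Ties in |d|, so use the tie-corrected normal approximation.
        E[W] = n(n+1)/4 = 8*9/4 = 18.
        Tie groups: |d|=6 (t=2), |d|=8 (t=2); sum(t^3 - t) = 12.
        Var[W] = n(n+1)(2n+1)/24 - sum(t^3-t)/48 = 1224/24 - 12/48 = 50.75.
        z = (W - E[W]) / sqrt(Var[W]) = (13 - 18) / 7.1239 = -0.7019.
        Two-sided p = 2*Phi(z) = 0.482765.
Step 6: alpha = 0.05. fail to reject H0.

W+ = 23, W- = 13, W = min = 13, p = 0.482765, fail to reject H0.


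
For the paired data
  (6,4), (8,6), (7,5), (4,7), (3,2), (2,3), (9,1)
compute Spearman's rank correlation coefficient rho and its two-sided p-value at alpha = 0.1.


Step 1: Rank x and y separately (midranks; no ties here).
rank(x): 6->4, 8->6, 7->5, 4->3, 3->2, 2->1, 9->7
rank(y): 4->4, 6->6, 5->5, 7->7, 2->2, 3->3, 1->1
Step 2: d_i = R_x(i) - R_y(i); compute d_i^2.
  (4-4)^2=0, (6-6)^2=0, (5-5)^2=0, (3-7)^2=16, (2-2)^2=0, (1-3)^2=4, (7-1)^2=36
sum(d^2) = 56.
Step 3: rho = 1 - 6*56 / (7*(7^2 - 1)) = 1 - 336/336 = 0.000000.
Step 4: Under H0, t = rho * sqrt((n-2)/(1-rho^2)) = 0.0000 ~ t(5).
Step 5: Two-sided p-value from the t-distribution with 5 df = 1.000000.
Step 6: alpha = 0.1. fail to reject H0.

rho = 0.0000, p = 1.000000, fail to reject H0 at alpha = 0.1.


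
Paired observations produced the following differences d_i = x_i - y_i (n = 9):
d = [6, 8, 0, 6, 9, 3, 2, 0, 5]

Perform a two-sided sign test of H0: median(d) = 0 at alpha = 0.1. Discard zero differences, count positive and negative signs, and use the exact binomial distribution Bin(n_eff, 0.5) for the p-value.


Step 1: Discard zero differences. Original n = 9; n_eff = number of nonzero differences = 7.
Nonzero differences (with sign): +6, +8, +6, +9, +3, +2, +5
Step 2: Count signs: positive = 7, negative = 0.
Step 3: Under H0: P(positive) = 0.5, so the number of positives S ~ Bin(7, 0.5).
Step 4: Two-sided exact p-value = sum of Bin(7,0.5) probabilities at or below the observed probability = 0.015625.
Step 5: alpha = 0.1. reject H0.

n_eff = 7, pos = 7, neg = 0, p = 0.015625, reject H0.


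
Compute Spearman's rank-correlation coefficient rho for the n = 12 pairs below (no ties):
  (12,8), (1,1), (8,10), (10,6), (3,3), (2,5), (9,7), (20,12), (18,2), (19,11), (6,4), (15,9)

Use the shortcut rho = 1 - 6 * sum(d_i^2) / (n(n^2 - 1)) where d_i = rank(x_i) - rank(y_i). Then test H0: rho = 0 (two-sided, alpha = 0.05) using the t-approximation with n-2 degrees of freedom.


Step 1: Rank x and y separately (midranks; no ties here).
rank(x): 12->8, 1->1, 8->5, 10->7, 3->3, 2->2, 9->6, 20->12, 18->10, 19->11, 6->4, 15->9
rank(y): 8->8, 1->1, 10->10, 6->6, 3->3, 5->5, 7->7, 12->12, 2->2, 11->11, 4->4, 9->9
Step 2: d_i = R_x(i) - R_y(i); compute d_i^2.
  (8-8)^2=0, (1-1)^2=0, (5-10)^2=25, (7-6)^2=1, (3-3)^2=0, (2-5)^2=9, (6-7)^2=1, (12-12)^2=0, (10-2)^2=64, (11-11)^2=0, (4-4)^2=0, (9-9)^2=0
sum(d^2) = 100.
Step 3: rho = 1 - 6*100 / (12*(12^2 - 1)) = 1 - 600/1716 = 0.650350.
Step 4: Under H0, t = rho * sqrt((n-2)/(1-rho^2)) = 2.7073 ~ t(10).
Step 5: Two-sided p-value from the t-distribution with 10 df = 0.022034.
Step 6: alpha = 0.05. reject H0.

rho = 0.6503, p = 0.022034, reject H0 at alpha = 0.05.


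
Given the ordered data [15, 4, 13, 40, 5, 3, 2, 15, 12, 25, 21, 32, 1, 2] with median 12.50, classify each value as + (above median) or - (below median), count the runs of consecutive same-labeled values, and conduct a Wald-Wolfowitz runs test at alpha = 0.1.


Step 1: Compute median = 12.50; label A = above, B = below.
Labels in order: ABAABBBABAAABB  (n_A = 7, n_B = 7)
Step 2: Count runs R = 8.
Step 3: Under H0 (random ordering), E[R] = 2*n_A*n_B/(n_A+n_B) + 1 = 2*7*7/14 + 1 = 8.0000.
        Var[R] = 2*n_A*n_B*(2*n_A*n_B - n_A - n_B) / ((n_A+n_B)^2 * (n_A+n_B-1)) = 8232/2548 = 3.2308.
        SD[R] = 1.7974.
Step 4: R = E[R], so z = 0 with no continuity correction.
Step 5: Two-sided p-value via normal approximation = 2*(1 - Phi(|z|)) = 1.000000.
Step 6: alpha = 0.1. fail to reject H0.

R = 8, z = 0.0000, p = 1.000000, fail to reject H0.


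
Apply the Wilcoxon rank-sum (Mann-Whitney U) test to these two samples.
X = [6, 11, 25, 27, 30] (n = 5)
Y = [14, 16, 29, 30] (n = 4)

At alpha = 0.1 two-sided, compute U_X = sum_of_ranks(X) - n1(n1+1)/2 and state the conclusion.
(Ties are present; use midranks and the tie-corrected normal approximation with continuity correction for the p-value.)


Step 1: Combine and sort all 9 observations; assign midranks.
sorted (value, group): (6,X), (11,X), (14,Y), (16,Y), (25,X), (27,X), (29,Y), (30,X), (30,Y)
ranks: 6->1, 11->2, 14->3, 16->4, 25->5, 27->6, 29->7, 30->8.5, 30->8.5
Step 2: Rank sum for X: R1 = 1 + 2 + 5 + 6 + 8.5 = 22.5.
Step 3: U_X = R1 - n1(n1+1)/2 = 22.5 - 5*6/2 = 22.5 - 15 = 7.5.
       U_Y = n1*n2 - U_X = 20 - 7.5 = 12.5.
Step 4: Ties are present, so use the tie-corrected normal approximation (with continuity correction) for the p-value.
Step 5: p-value = 0.622753; compare to alpha = 0.1. fail to reject H0.

U_X = 7.5, p = 0.622753, fail to reject H0 at alpha = 0.1.


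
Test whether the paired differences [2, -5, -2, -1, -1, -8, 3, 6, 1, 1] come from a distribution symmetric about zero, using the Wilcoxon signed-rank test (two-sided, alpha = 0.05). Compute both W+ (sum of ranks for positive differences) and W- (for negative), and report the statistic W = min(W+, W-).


Step 1: Drop any zero differences (none here) and take |d_i|.
|d| = [2, 5, 2, 1, 1, 8, 3, 6, 1, 1]
Step 2: Midrank |d_i| (ties get averaged ranks).
ranks: |2|->5.5, |5|->8, |2|->5.5, |1|->2.5, |1|->2.5, |8|->10, |3|->7, |6|->9, |1|->2.5, |1|->2.5
Step 3: Attach original signs; sum ranks with positive sign and with negative sign.
W+ = 5.5 + 7 + 9 + 2.5 + 2.5 = 26.5
W- = 8 + 5.5 + 2.5 + 2.5 + 10 = 28.5
(Check: W+ + W- = 55 should equal n(n+1)/2 = 55.)
Step 4: Test statistic W = min(W+, W-) = 26.5.
Step 5: Ties in |d|, so use the tie-corrected normal approximation.
        E[W] = n(n+1)/4 = 10*11/4 = 27.5.
        Tie groups: |d|=1 (t=4), |d|=2 (t=2); sum(t^3 - t) = 66.
        Var[W] = n(n+1)(2n+1)/24 - sum(t^3-t)/48 = 2310/24 - 66/48 = 94.875.
        z = (W - E[W]) / sqrt(Var[W]) = (26.5 - 27.5) / 9.7404 = -0.1027.
        Two-sided p = 2*Phi(z) = 0.918229.
Step 6: alpha = 0.05. fail to reject H0.

W+ = 26.5, W- = 28.5, W = min = 26.5, p = 0.918229, fail to reject H0.


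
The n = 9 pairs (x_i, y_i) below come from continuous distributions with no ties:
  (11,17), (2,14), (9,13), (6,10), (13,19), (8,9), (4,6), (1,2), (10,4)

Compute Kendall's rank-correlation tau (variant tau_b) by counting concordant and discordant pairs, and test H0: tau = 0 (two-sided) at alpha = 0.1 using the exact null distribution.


Step 1: Enumerate the 36 unordered pairs (i,j) with i<j and classify each by sign(x_j-x_i) * sign(y_j-y_i).
  (1,2):dx=-9,dy=-3->C; (1,3):dx=-2,dy=-4->C; (1,4):dx=-5,dy=-7->C; (1,5):dx=+2,dy=+2->C
  (1,6):dx=-3,dy=-8->C; (1,7):dx=-7,dy=-11->C; (1,8):dx=-10,dy=-15->C; (1,9):dx=-1,dy=-13->C
  (2,3):dx=+7,dy=-1->D; (2,4):dx=+4,dy=-4->D; (2,5):dx=+11,dy=+5->C; (2,6):dx=+6,dy=-5->D
  (2,7):dx=+2,dy=-8->D; (2,8):dx=-1,dy=-12->C; (2,9):dx=+8,dy=-10->D; (3,4):dx=-3,dy=-3->C
  (3,5):dx=+4,dy=+6->C; (3,6):dx=-1,dy=-4->C; (3,7):dx=-5,dy=-7->C; (3,8):dx=-8,dy=-11->C
  (3,9):dx=+1,dy=-9->D; (4,5):dx=+7,dy=+9->C; (4,6):dx=+2,dy=-1->D; (4,7):dx=-2,dy=-4->C
  (4,8):dx=-5,dy=-8->C; (4,9):dx=+4,dy=-6->D; (5,6):dx=-5,dy=-10->C; (5,7):dx=-9,dy=-13->C
  (5,8):dx=-12,dy=-17->C; (5,9):dx=-3,dy=-15->C; (6,7):dx=-4,dy=-3->C; (6,8):dx=-7,dy=-7->C
  (6,9):dx=+2,dy=-5->D; (7,8):dx=-3,dy=-4->C; (7,9):dx=+6,dy=-2->D; (8,9):dx=+9,dy=+2->C
Step 2: C = 26, D = 10, total pairs = 36.
Step 3: tau = (C - D)/(n(n-1)/2) = (26 - 10)/36 = 0.444444.
Step 4: Exact two-sided p-value (enumerate n! = 362880 permutations of y under H0): p = 0.119439.
Step 5: alpha = 0.1. fail to reject H0.

tau_b = 0.4444 (C=26, D=10), p = 0.119439, fail to reject H0.


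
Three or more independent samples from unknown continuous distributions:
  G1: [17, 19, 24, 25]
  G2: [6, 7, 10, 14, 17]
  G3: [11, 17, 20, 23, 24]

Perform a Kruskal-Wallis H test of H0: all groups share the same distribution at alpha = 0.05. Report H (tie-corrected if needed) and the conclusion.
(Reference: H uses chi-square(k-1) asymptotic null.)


Step 1: Combine all N = 14 observations and assign midranks.
sorted (value, group, rank): (6,G2,1), (7,G2,2), (10,G2,3), (11,G3,4), (14,G2,5), (17,G1,7), (17,G2,7), (17,G3,7), (19,G1,9), (20,G3,10), (23,G3,11), (24,G1,12.5), (24,G3,12.5), (25,G1,14)
Step 2: Sum ranks within each group.
R_1 = 42.5 (n_1 = 4)
R_2 = 18 (n_2 = 5)
R_3 = 44.5 (n_3 = 5)
Step 3: H = 12/(N(N+1)) * sum(R_i^2/n_i) - 3(N+1)
     = 12/(14*15) * (42.5^2/4 + 18^2/5 + 44.5^2/5) - 3*15
     = 0.057143 * 912.413 - 45
     = 7.137857.
Step 4: Ties present; correction factor C = 1 - 30/(14^3 - 14) = 0.989011. Corrected H = 7.137857 / 0.989011 = 7.217167.
Step 5: Under H0, H ~ chi^2(2); p-value = 0.027090.
Step 6: alpha = 0.05. reject H0.

H = 7.2172, df = 2, p = 0.027090, reject H0.


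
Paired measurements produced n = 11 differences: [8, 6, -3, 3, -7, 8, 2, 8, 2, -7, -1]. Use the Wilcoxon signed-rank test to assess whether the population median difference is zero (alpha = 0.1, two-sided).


Step 1: Drop any zero differences (none here) and take |d_i|.
|d| = [8, 6, 3, 3, 7, 8, 2, 8, 2, 7, 1]
Step 2: Midrank |d_i| (ties get averaged ranks).
ranks: |8|->10, |6|->6, |3|->4.5, |3|->4.5, |7|->7.5, |8|->10, |2|->2.5, |8|->10, |2|->2.5, |7|->7.5, |1|->1
Step 3: Attach original signs; sum ranks with positive sign and with negative sign.
W+ = 10 + 6 + 4.5 + 10 + 2.5 + 10 + 2.5 = 45.5
W- = 4.5 + 7.5 + 7.5 + 1 = 20.5
(Check: W+ + W- = 66 should equal n(n+1)/2 = 66.)
Step 4: Test statistic W = min(W+, W-) = 20.5.
Step 5: Ties in |d|, so use the tie-corrected normal approximation.
        E[W] = n(n+1)/4 = 11*12/4 = 33.
        Tie groups: |d|=2 (t=2), |d|=3 (t=2), |d|=7 (t=2), |d|=8 (t=3); sum(t^3 - t) = 42.
        Var[W] = n(n+1)(2n+1)/24 - sum(t^3-t)/48 = 3036/24 - 42/48 = 125.625.
        z = (W - E[W]) / sqrt(Var[W]) = (20.5 - 33) / 11.2083 = -1.1152.
        Two-sided p = 2*Phi(z) = 0.264744.
Step 6: alpha = 0.1. fail to reject H0.

W+ = 45.5, W- = 20.5, W = min = 20.5, p = 0.264744, fail to reject H0.


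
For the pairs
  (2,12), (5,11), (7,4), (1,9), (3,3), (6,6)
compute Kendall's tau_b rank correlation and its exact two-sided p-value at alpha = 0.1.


Step 1: Enumerate the 15 unordered pairs (i,j) with i<j and classify each by sign(x_j-x_i) * sign(y_j-y_i).
  (1,2):dx=+3,dy=-1->D; (1,3):dx=+5,dy=-8->D; (1,4):dx=-1,dy=-3->C; (1,5):dx=+1,dy=-9->D
  (1,6):dx=+4,dy=-6->D; (2,3):dx=+2,dy=-7->D; (2,4):dx=-4,dy=-2->C; (2,5):dx=-2,dy=-8->C
  (2,6):dx=+1,dy=-5->D; (3,4):dx=-6,dy=+5->D; (3,5):dx=-4,dy=-1->C; (3,6):dx=-1,dy=+2->D
  (4,5):dx=+2,dy=-6->D; (4,6):dx=+5,dy=-3->D; (5,6):dx=+3,dy=+3->C
Step 2: C = 5, D = 10, total pairs = 15.
Step 3: tau = (C - D)/(n(n-1)/2) = (5 - 10)/15 = -0.333333.
Step 4: Exact two-sided p-value (enumerate n! = 720 permutations of y under H0): p = 0.469444.
Step 5: alpha = 0.1. fail to reject H0.

tau_b = -0.3333 (C=5, D=10), p = 0.469444, fail to reject H0.


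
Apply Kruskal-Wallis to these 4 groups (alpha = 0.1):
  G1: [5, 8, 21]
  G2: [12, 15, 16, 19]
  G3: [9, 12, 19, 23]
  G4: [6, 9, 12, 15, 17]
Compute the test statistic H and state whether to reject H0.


Step 1: Combine all N = 16 observations and assign midranks.
sorted (value, group, rank): (5,G1,1), (6,G4,2), (8,G1,3), (9,G3,4.5), (9,G4,4.5), (12,G2,7), (12,G3,7), (12,G4,7), (15,G2,9.5), (15,G4,9.5), (16,G2,11), (17,G4,12), (19,G2,13.5), (19,G3,13.5), (21,G1,15), (23,G3,16)
Step 2: Sum ranks within each group.
R_1 = 19 (n_1 = 3)
R_2 = 41 (n_2 = 4)
R_3 = 41 (n_3 = 4)
R_4 = 35 (n_4 = 5)
Step 3: H = 12/(N(N+1)) * sum(R_i^2/n_i) - 3(N+1)
     = 12/(16*17) * (19^2/3 + 41^2/4 + 41^2/4 + 35^2/5) - 3*17
     = 0.044118 * 1205.83 - 51
     = 2.198529.
Step 4: Ties present; correction factor C = 1 - 42/(16^3 - 16) = 0.989706. Corrected H = 2.198529 / 0.989706 = 2.221397.
Step 5: Under H0, H ~ chi^2(3); p-value = 0.527746.
Step 6: alpha = 0.1. fail to reject H0.

H = 2.2214, df = 3, p = 0.527746, fail to reject H0.


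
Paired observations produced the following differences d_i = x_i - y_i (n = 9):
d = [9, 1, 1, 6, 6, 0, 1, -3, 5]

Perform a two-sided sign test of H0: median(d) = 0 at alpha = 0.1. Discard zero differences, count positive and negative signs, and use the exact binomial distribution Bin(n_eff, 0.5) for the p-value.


Step 1: Discard zero differences. Original n = 9; n_eff = number of nonzero differences = 8.
Nonzero differences (with sign): +9, +1, +1, +6, +6, +1, -3, +5
Step 2: Count signs: positive = 7, negative = 1.
Step 3: Under H0: P(positive) = 0.5, so the number of positives S ~ Bin(8, 0.5).
Step 4: Two-sided exact p-value = sum of Bin(8,0.5) probabilities at or below the observed probability = 0.070312.
Step 5: alpha = 0.1. reject H0.

n_eff = 8, pos = 7, neg = 1, p = 0.070312, reject H0.


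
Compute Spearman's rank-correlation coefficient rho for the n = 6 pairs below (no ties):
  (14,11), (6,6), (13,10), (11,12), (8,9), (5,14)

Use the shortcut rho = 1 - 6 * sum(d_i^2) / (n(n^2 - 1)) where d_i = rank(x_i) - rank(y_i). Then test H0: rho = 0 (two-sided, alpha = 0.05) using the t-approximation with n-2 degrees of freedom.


Step 1: Rank x and y separately (midranks; no ties here).
rank(x): 14->6, 6->2, 13->5, 11->4, 8->3, 5->1
rank(y): 11->4, 6->1, 10->3, 12->5, 9->2, 14->6
Step 2: d_i = R_x(i) - R_y(i); compute d_i^2.
  (6-4)^2=4, (2-1)^2=1, (5-3)^2=4, (4-5)^2=1, (3-2)^2=1, (1-6)^2=25
sum(d^2) = 36.
Step 3: rho = 1 - 6*36 / (6*(6^2 - 1)) = 1 - 216/210 = -0.028571.
Step 4: Under H0, t = rho * sqrt((n-2)/(1-rho^2)) = -0.0572 ~ t(4).
Step 5: Two-sided p-value from the t-distribution with 4 df = 0.957155.
Step 6: alpha = 0.05. fail to reject H0.

rho = -0.0286, p = 0.957155, fail to reject H0 at alpha = 0.05.


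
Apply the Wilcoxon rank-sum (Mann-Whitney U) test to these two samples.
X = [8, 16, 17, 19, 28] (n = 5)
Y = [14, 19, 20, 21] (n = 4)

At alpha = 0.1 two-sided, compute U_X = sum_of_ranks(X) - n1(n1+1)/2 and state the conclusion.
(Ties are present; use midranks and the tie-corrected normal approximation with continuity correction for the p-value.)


Step 1: Combine and sort all 9 observations; assign midranks.
sorted (value, group): (8,X), (14,Y), (16,X), (17,X), (19,X), (19,Y), (20,Y), (21,Y), (28,X)
ranks: 8->1, 14->2, 16->3, 17->4, 19->5.5, 19->5.5, 20->7, 21->8, 28->9
Step 2: Rank sum for X: R1 = 1 + 3 + 4 + 5.5 + 9 = 22.5.
Step 3: U_X = R1 - n1(n1+1)/2 = 22.5 - 5*6/2 = 22.5 - 15 = 7.5.
       U_Y = n1*n2 - U_X = 20 - 7.5 = 12.5.
Step 4: Ties are present, so use the tie-corrected normal approximation (with continuity correction) for the p-value.
Step 5: p-value = 0.622753; compare to alpha = 0.1. fail to reject H0.

U_X = 7.5, p = 0.622753, fail to reject H0 at alpha = 0.1.


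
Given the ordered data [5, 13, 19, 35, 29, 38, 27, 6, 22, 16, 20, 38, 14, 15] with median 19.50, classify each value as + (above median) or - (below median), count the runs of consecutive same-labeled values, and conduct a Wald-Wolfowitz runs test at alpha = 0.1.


Step 1: Compute median = 19.50; label A = above, B = below.
Labels in order: BBBAAAABABAABB  (n_A = 7, n_B = 7)
Step 2: Count runs R = 7.
Step 3: Under H0 (random ordering), E[R] = 2*n_A*n_B/(n_A+n_B) + 1 = 2*7*7/14 + 1 = 8.0000.
        Var[R] = 2*n_A*n_B*(2*n_A*n_B - n_A - n_B) / ((n_A+n_B)^2 * (n_A+n_B-1)) = 8232/2548 = 3.2308.
        SD[R] = 1.7974.
Step 4: Continuity-corrected z = (R + 0.5 - E[R]) / SD[R] = (7 + 0.5 - 8.0000) / 1.7974 = -0.2782.
Step 5: Two-sided p-value via normal approximation = 2*(1 - Phi(|z|)) = 0.780879.
Step 6: alpha = 0.1. fail to reject H0.

R = 7, z = -0.2782, p = 0.780879, fail to reject H0.


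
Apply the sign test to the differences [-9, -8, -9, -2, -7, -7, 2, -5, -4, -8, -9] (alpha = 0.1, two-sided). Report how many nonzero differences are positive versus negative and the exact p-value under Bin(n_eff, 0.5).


Step 1: Discard zero differences. Original n = 11; n_eff = number of nonzero differences = 11.
Nonzero differences (with sign): -9, -8, -9, -2, -7, -7, +2, -5, -4, -8, -9
Step 2: Count signs: positive = 1, negative = 10.
Step 3: Under H0: P(positive) = 0.5, so the number of positives S ~ Bin(11, 0.5).
Step 4: Two-sided exact p-value = sum of Bin(11,0.5) probabilities at or below the observed probability = 0.011719.
Step 5: alpha = 0.1. reject H0.

n_eff = 11, pos = 1, neg = 10, p = 0.011719, reject H0.


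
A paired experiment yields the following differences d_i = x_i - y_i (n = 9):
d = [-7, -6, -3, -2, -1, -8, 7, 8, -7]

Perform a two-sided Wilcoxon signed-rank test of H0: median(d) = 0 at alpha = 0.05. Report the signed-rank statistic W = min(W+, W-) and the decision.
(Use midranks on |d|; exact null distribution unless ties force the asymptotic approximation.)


Step 1: Drop any zero differences (none here) and take |d_i|.
|d| = [7, 6, 3, 2, 1, 8, 7, 8, 7]
Step 2: Midrank |d_i| (ties get averaged ranks).
ranks: |7|->6, |6|->4, |3|->3, |2|->2, |1|->1, |8|->8.5, |7|->6, |8|->8.5, |7|->6
Step 3: Attach original signs; sum ranks with positive sign and with negative sign.
W+ = 6 + 8.5 = 14.5
W- = 6 + 4 + 3 + 2 + 1 + 8.5 + 6 = 30.5
(Check: W+ + W- = 45 should equal n(n+1)/2 = 45.)
Step 4: Test statistic W = min(W+, W-) = 14.5.
Step 5: Ties in |d|, so use the tie-corrected normal approximation.
        E[W] = n(n+1)/4 = 9*10/4 = 22.5.
        Tie groups: |d|=7 (t=3), |d|=8 (t=2); sum(t^3 - t) = 30.
        Var[W] = n(n+1)(2n+1)/24 - sum(t^3-t)/48 = 1710/24 - 30/48 = 70.625.
        z = (W - E[W]) / sqrt(Var[W]) = (14.5 - 22.5) / 8.4039 = -0.9519.
        Two-sided p = 2*Phi(z) = 0.341126.
Step 6: alpha = 0.05. fail to reject H0.

W+ = 14.5, W- = 30.5, W = min = 14.5, p = 0.341126, fail to reject H0.


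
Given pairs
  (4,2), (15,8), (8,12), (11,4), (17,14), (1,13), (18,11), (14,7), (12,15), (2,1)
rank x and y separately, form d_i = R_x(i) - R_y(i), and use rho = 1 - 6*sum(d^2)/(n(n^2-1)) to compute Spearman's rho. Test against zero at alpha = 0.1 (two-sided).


Step 1: Rank x and y separately (midranks; no ties here).
rank(x): 4->3, 15->8, 8->4, 11->5, 17->9, 1->1, 18->10, 14->7, 12->6, 2->2
rank(y): 2->2, 8->5, 12->7, 4->3, 14->9, 13->8, 11->6, 7->4, 15->10, 1->1
Step 2: d_i = R_x(i) - R_y(i); compute d_i^2.
  (3-2)^2=1, (8-5)^2=9, (4-7)^2=9, (5-3)^2=4, (9-9)^2=0, (1-8)^2=49, (10-6)^2=16, (7-4)^2=9, (6-10)^2=16, (2-1)^2=1
sum(d^2) = 114.
Step 3: rho = 1 - 6*114 / (10*(10^2 - 1)) = 1 - 684/990 = 0.309091.
Step 4: Under H0, t = rho * sqrt((n-2)/(1-rho^2)) = 0.9193 ~ t(8).
Step 5: Two-sided p-value from the t-distribution with 8 df = 0.384841.
Step 6: alpha = 0.1. fail to reject H0.

rho = 0.3091, p = 0.384841, fail to reject H0 at alpha = 0.1.


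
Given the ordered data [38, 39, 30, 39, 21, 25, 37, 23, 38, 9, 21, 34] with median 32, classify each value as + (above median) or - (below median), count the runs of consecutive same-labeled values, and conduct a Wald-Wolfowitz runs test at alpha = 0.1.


Step 1: Compute median = 32; label A = above, B = below.
Labels in order: AABABBABABBA  (n_A = 6, n_B = 6)
Step 2: Count runs R = 9.
Step 3: Under H0 (random ordering), E[R] = 2*n_A*n_B/(n_A+n_B) + 1 = 2*6*6/12 + 1 = 7.0000.
        Var[R] = 2*n_A*n_B*(2*n_A*n_B - n_A - n_B) / ((n_A+n_B)^2 * (n_A+n_B-1)) = 4320/1584 = 2.7273.
        SD[R] = 1.6514.
Step 4: Continuity-corrected z = (R - 0.5 - E[R]) / SD[R] = (9 - 0.5 - 7.0000) / 1.6514 = 0.9083.
Step 5: Two-sided p-value via normal approximation = 2*(1 - Phi(|z|)) = 0.363722.
Step 6: alpha = 0.1. fail to reject H0.

R = 9, z = 0.9083, p = 0.363722, fail to reject H0.


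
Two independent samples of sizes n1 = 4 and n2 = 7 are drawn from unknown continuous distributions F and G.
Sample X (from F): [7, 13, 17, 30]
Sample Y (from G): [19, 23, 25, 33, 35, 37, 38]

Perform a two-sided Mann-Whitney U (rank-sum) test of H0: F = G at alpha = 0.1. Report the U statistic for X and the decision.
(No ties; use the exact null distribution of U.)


Step 1: Combine and sort all 11 observations; assign midranks.
sorted (value, group): (7,X), (13,X), (17,X), (19,Y), (23,Y), (25,Y), (30,X), (33,Y), (35,Y), (37,Y), (38,Y)
ranks: 7->1, 13->2, 17->3, 19->4, 23->5, 25->6, 30->7, 33->8, 35->9, 37->10, 38->11
Step 2: Rank sum for X: R1 = 1 + 2 + 3 + 7 = 13.
Step 3: U_X = R1 - n1(n1+1)/2 = 13 - 4*5/2 = 13 - 10 = 3.
       U_Y = n1*n2 - U_X = 28 - 3 = 25.
Step 4: No ties, so the exact null distribution of U (based on enumerating the C(11,4) = 330 equally likely rank assignments) gives the two-sided p-value.
Step 5: p-value = 0.042424; compare to alpha = 0.1. reject H0.

U_X = 3, p = 0.042424, reject H0 at alpha = 0.1.


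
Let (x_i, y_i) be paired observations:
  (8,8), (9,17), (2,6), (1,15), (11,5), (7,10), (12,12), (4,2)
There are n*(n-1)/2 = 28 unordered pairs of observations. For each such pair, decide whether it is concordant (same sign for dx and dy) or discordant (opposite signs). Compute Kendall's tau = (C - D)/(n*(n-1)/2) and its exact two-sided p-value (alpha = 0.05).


Step 1: Enumerate the 28 unordered pairs (i,j) with i<j and classify each by sign(x_j-x_i) * sign(y_j-y_i).
  (1,2):dx=+1,dy=+9->C; (1,3):dx=-6,dy=-2->C; (1,4):dx=-7,dy=+7->D; (1,5):dx=+3,dy=-3->D
  (1,6):dx=-1,dy=+2->D; (1,7):dx=+4,dy=+4->C; (1,8):dx=-4,dy=-6->C; (2,3):dx=-7,dy=-11->C
  (2,4):dx=-8,dy=-2->C; (2,5):dx=+2,dy=-12->D; (2,6):dx=-2,dy=-7->C; (2,7):dx=+3,dy=-5->D
  (2,8):dx=-5,dy=-15->C; (3,4):dx=-1,dy=+9->D; (3,5):dx=+9,dy=-1->D; (3,6):dx=+5,dy=+4->C
  (3,7):dx=+10,dy=+6->C; (3,8):dx=+2,dy=-4->D; (4,5):dx=+10,dy=-10->D; (4,6):dx=+6,dy=-5->D
  (4,7):dx=+11,dy=-3->D; (4,8):dx=+3,dy=-13->D; (5,6):dx=-4,dy=+5->D; (5,7):dx=+1,dy=+7->C
  (5,8):dx=-7,dy=-3->C; (6,7):dx=+5,dy=+2->C; (6,8):dx=-3,dy=-8->C; (7,8):dx=-8,dy=-10->C
Step 2: C = 15, D = 13, total pairs = 28.
Step 3: tau = (C - D)/(n(n-1)/2) = (15 - 13)/28 = 0.071429.
Step 4: Exact two-sided p-value (enumerate n! = 40320 permutations of y under H0): p = 0.904861.
Step 5: alpha = 0.05. fail to reject H0.

tau_b = 0.0714 (C=15, D=13), p = 0.904861, fail to reject H0.


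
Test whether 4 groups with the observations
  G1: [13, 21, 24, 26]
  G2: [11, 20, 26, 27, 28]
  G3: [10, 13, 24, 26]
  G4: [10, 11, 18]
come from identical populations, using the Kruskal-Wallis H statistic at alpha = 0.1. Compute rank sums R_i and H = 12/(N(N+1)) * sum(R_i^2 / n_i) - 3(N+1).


Step 1: Combine all N = 16 observations and assign midranks.
sorted (value, group, rank): (10,G3,1.5), (10,G4,1.5), (11,G2,3.5), (11,G4,3.5), (13,G1,5.5), (13,G3,5.5), (18,G4,7), (20,G2,8), (21,G1,9), (24,G1,10.5), (24,G3,10.5), (26,G1,13), (26,G2,13), (26,G3,13), (27,G2,15), (28,G2,16)
Step 2: Sum ranks within each group.
R_1 = 38 (n_1 = 4)
R_2 = 55.5 (n_2 = 5)
R_3 = 30.5 (n_3 = 4)
R_4 = 12 (n_4 = 3)
Step 3: H = 12/(N(N+1)) * sum(R_i^2/n_i) - 3(N+1)
     = 12/(16*17) * (38^2/4 + 55.5^2/5 + 30.5^2/4 + 12^2/3) - 3*17
     = 0.044118 * 1257.61 - 51
     = 4.482904.
Step 4: Ties present; correction factor C = 1 - 48/(16^3 - 16) = 0.988235. Corrected H = 4.482904 / 0.988235 = 4.536272.
Step 5: Under H0, H ~ chi^2(3); p-value = 0.209078.
Step 6: alpha = 0.1. fail to reject H0.

H = 4.5363, df = 3, p = 0.209078, fail to reject H0.


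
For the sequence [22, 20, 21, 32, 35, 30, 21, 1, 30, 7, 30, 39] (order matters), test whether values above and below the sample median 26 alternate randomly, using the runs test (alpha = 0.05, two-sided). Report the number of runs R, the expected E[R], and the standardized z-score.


Step 1: Compute median = 26; label A = above, B = below.
Labels in order: BBBAAABBABAA  (n_A = 6, n_B = 6)
Step 2: Count runs R = 6.
Step 3: Under H0 (random ordering), E[R] = 2*n_A*n_B/(n_A+n_B) + 1 = 2*6*6/12 + 1 = 7.0000.
        Var[R] = 2*n_A*n_B*(2*n_A*n_B - n_A - n_B) / ((n_A+n_B)^2 * (n_A+n_B-1)) = 4320/1584 = 2.7273.
        SD[R] = 1.6514.
Step 4: Continuity-corrected z = (R + 0.5 - E[R]) / SD[R] = (6 + 0.5 - 7.0000) / 1.6514 = -0.3028.
Step 5: Two-sided p-value via normal approximation = 2*(1 - Phi(|z|)) = 0.762069.
Step 6: alpha = 0.05. fail to reject H0.

R = 6, z = -0.3028, p = 0.762069, fail to reject H0.


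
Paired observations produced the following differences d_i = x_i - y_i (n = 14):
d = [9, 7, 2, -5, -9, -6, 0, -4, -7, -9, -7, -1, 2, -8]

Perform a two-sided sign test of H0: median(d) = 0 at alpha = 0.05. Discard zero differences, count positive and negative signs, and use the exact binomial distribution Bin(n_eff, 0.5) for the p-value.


Step 1: Discard zero differences. Original n = 14; n_eff = number of nonzero differences = 13.
Nonzero differences (with sign): +9, +7, +2, -5, -9, -6, -4, -7, -9, -7, -1, +2, -8
Step 2: Count signs: positive = 4, negative = 9.
Step 3: Under H0: P(positive) = 0.5, so the number of positives S ~ Bin(13, 0.5).
Step 4: Two-sided exact p-value = sum of Bin(13,0.5) probabilities at or below the observed probability = 0.266846.
Step 5: alpha = 0.05. fail to reject H0.

n_eff = 13, pos = 4, neg = 9, p = 0.266846, fail to reject H0.


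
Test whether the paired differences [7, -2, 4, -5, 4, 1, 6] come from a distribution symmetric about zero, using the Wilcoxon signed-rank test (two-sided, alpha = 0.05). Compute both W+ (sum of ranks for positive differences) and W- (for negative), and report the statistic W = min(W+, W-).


Step 1: Drop any zero differences (none here) and take |d_i|.
|d| = [7, 2, 4, 5, 4, 1, 6]
Step 2: Midrank |d_i| (ties get averaged ranks).
ranks: |7|->7, |2|->2, |4|->3.5, |5|->5, |4|->3.5, |1|->1, |6|->6
Step 3: Attach original signs; sum ranks with positive sign and with negative sign.
W+ = 7 + 3.5 + 3.5 + 1 + 6 = 21
W- = 2 + 5 = 7
(Check: W+ + W- = 28 should equal n(n+1)/2 = 28.)
Step 4: Test statistic W = min(W+, W-) = 7.
Step 5: Ties in |d|, so use the tie-corrected normal approximation.
        E[W] = n(n+1)/4 = 7*8/4 = 14.
        Tie groups: |d|=4 (t=2); sum(t^3 - t) = 6.
        Var[W] = n(n+1)(2n+1)/24 - sum(t^3-t)/48 = 840/24 - 6/48 = 34.875.
        z = (W - E[W]) / sqrt(Var[W]) = (7 - 14) / 5.9055 = -1.1853.
        Two-sided p = 2*Phi(z) = 0.235885.
Step 6: alpha = 0.05. fail to reject H0.

W+ = 21, W- = 7, W = min = 7, p = 0.235885, fail to reject H0.
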